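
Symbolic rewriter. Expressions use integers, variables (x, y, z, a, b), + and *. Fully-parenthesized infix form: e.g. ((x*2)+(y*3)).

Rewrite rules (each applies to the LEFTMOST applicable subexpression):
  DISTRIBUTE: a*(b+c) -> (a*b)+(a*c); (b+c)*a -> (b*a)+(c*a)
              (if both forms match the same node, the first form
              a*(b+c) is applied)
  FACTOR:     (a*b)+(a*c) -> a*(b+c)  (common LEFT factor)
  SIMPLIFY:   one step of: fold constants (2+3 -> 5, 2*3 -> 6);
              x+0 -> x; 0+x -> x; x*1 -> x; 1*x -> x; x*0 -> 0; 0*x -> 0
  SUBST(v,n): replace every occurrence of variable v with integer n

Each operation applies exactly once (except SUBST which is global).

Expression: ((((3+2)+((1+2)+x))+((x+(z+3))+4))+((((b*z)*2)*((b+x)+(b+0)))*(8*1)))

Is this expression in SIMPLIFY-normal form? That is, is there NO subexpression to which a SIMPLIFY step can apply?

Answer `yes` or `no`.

Expression: ((((3+2)+((1+2)+x))+((x+(z+3))+4))+((((b*z)*2)*((b+x)+(b+0)))*(8*1)))
Scanning for simplifiable subexpressions (pre-order)...
  at root: ((((3+2)+((1+2)+x))+((x+(z+3))+4))+((((b*z)*2)*((b+x)+(b+0)))*(8*1))) (not simplifiable)
  at L: (((3+2)+((1+2)+x))+((x+(z+3))+4)) (not simplifiable)
  at LL: ((3+2)+((1+2)+x)) (not simplifiable)
  at LLL: (3+2) (SIMPLIFIABLE)
  at LLR: ((1+2)+x) (not simplifiable)
  at LLRL: (1+2) (SIMPLIFIABLE)
  at LR: ((x+(z+3))+4) (not simplifiable)
  at LRL: (x+(z+3)) (not simplifiable)
  at LRLR: (z+3) (not simplifiable)
  at R: ((((b*z)*2)*((b+x)+(b+0)))*(8*1)) (not simplifiable)
  at RL: (((b*z)*2)*((b+x)+(b+0))) (not simplifiable)
  at RLL: ((b*z)*2) (not simplifiable)
  at RLLL: (b*z) (not simplifiable)
  at RLR: ((b+x)+(b+0)) (not simplifiable)
  at RLRL: (b+x) (not simplifiable)
  at RLRR: (b+0) (SIMPLIFIABLE)
  at RR: (8*1) (SIMPLIFIABLE)
Found simplifiable subexpr at path LLL: (3+2)
One SIMPLIFY step would give: (((5+((1+2)+x))+((x+(z+3))+4))+((((b*z)*2)*((b+x)+(b+0)))*(8*1)))
-> NOT in normal form.

Answer: no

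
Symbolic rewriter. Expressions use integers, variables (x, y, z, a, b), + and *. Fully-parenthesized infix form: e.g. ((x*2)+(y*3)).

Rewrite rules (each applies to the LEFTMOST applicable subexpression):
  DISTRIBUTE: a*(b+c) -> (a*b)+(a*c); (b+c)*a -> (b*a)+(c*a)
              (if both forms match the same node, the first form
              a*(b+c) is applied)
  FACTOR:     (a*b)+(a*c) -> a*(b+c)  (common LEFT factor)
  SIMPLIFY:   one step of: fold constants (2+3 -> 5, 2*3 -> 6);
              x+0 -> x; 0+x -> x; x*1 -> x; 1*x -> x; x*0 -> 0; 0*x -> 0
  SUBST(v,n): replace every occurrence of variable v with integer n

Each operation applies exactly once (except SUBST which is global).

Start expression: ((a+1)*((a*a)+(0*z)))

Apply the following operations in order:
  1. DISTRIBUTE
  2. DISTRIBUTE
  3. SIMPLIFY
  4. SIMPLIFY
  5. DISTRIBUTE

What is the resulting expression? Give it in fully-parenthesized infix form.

Answer: (((a*(a*a))+(a*a))+((a*0)+(1*0)))

Derivation:
Start: ((a+1)*((a*a)+(0*z)))
Apply DISTRIBUTE at root (target: ((a+1)*((a*a)+(0*z)))): ((a+1)*((a*a)+(0*z))) -> (((a+1)*(a*a))+((a+1)*(0*z)))
Apply DISTRIBUTE at L (target: ((a+1)*(a*a))): (((a+1)*(a*a))+((a+1)*(0*z))) -> (((a*(a*a))+(1*(a*a)))+((a+1)*(0*z)))
Apply SIMPLIFY at LR (target: (1*(a*a))): (((a*(a*a))+(1*(a*a)))+((a+1)*(0*z))) -> (((a*(a*a))+(a*a))+((a+1)*(0*z)))
Apply SIMPLIFY at RR (target: (0*z)): (((a*(a*a))+(a*a))+((a+1)*(0*z))) -> (((a*(a*a))+(a*a))+((a+1)*0))
Apply DISTRIBUTE at R (target: ((a+1)*0)): (((a*(a*a))+(a*a))+((a+1)*0)) -> (((a*(a*a))+(a*a))+((a*0)+(1*0)))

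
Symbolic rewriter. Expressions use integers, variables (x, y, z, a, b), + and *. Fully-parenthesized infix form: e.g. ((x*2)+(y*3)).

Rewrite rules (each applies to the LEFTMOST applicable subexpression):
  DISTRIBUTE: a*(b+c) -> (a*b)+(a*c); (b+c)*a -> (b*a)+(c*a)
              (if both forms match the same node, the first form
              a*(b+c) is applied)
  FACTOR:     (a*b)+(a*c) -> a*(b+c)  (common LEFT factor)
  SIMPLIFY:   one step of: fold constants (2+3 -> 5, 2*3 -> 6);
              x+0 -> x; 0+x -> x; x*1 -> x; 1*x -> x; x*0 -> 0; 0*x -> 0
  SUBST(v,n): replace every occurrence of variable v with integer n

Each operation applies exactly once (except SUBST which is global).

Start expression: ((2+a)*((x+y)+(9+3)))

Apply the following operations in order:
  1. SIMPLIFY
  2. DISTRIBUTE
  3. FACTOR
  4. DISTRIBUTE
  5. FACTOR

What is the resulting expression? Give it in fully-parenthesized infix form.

Start: ((2+a)*((x+y)+(9+3)))
Apply SIMPLIFY at RR (target: (9+3)): ((2+a)*((x+y)+(9+3))) -> ((2+a)*((x+y)+12))
Apply DISTRIBUTE at root (target: ((2+a)*((x+y)+12))): ((2+a)*((x+y)+12)) -> (((2+a)*(x+y))+((2+a)*12))
Apply FACTOR at root (target: (((2+a)*(x+y))+((2+a)*12))): (((2+a)*(x+y))+((2+a)*12)) -> ((2+a)*((x+y)+12))
Apply DISTRIBUTE at root (target: ((2+a)*((x+y)+12))): ((2+a)*((x+y)+12)) -> (((2+a)*(x+y))+((2+a)*12))
Apply FACTOR at root (target: (((2+a)*(x+y))+((2+a)*12))): (((2+a)*(x+y))+((2+a)*12)) -> ((2+a)*((x+y)+12))

Answer: ((2+a)*((x+y)+12))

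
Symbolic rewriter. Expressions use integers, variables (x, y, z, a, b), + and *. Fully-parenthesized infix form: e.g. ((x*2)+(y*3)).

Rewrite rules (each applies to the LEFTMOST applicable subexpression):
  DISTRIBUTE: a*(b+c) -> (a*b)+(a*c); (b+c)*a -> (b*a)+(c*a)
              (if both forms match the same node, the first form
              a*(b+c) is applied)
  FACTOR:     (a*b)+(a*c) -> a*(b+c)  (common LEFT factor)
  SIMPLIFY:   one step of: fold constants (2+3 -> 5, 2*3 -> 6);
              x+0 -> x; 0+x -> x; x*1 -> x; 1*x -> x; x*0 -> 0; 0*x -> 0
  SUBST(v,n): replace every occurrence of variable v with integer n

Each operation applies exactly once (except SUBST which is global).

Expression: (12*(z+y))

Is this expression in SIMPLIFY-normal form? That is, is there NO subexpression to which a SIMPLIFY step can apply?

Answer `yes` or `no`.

Answer: yes

Derivation:
Expression: (12*(z+y))
Scanning for simplifiable subexpressions (pre-order)...
  at root: (12*(z+y)) (not simplifiable)
  at R: (z+y) (not simplifiable)
Result: no simplifiable subexpression found -> normal form.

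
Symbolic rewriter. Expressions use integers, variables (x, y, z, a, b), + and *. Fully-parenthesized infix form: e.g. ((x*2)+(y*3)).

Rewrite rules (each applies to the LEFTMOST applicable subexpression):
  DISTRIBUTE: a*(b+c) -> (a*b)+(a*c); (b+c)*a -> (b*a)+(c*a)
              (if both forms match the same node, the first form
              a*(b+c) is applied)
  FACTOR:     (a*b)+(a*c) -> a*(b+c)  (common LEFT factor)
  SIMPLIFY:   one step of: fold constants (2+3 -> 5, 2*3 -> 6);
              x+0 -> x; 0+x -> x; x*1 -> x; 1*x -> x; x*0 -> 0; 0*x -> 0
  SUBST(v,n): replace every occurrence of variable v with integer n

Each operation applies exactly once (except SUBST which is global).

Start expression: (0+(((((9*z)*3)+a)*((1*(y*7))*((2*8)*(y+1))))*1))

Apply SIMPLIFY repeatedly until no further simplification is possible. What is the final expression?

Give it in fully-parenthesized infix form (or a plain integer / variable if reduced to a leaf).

Answer: ((((9*z)*3)+a)*((y*7)*(16*(y+1))))

Derivation:
Start: (0+(((((9*z)*3)+a)*((1*(y*7))*((2*8)*(y+1))))*1))
Step 1: at root: (0+(((((9*z)*3)+a)*((1*(y*7))*((2*8)*(y+1))))*1)) -> (((((9*z)*3)+a)*((1*(y*7))*((2*8)*(y+1))))*1); overall: (0+(((((9*z)*3)+a)*((1*(y*7))*((2*8)*(y+1))))*1)) -> (((((9*z)*3)+a)*((1*(y*7))*((2*8)*(y+1))))*1)
Step 2: at root: (((((9*z)*3)+a)*((1*(y*7))*((2*8)*(y+1))))*1) -> ((((9*z)*3)+a)*((1*(y*7))*((2*8)*(y+1)))); overall: (((((9*z)*3)+a)*((1*(y*7))*((2*8)*(y+1))))*1) -> ((((9*z)*3)+a)*((1*(y*7))*((2*8)*(y+1))))
Step 3: at RL: (1*(y*7)) -> (y*7); overall: ((((9*z)*3)+a)*((1*(y*7))*((2*8)*(y+1)))) -> ((((9*z)*3)+a)*((y*7)*((2*8)*(y+1))))
Step 4: at RRL: (2*8) -> 16; overall: ((((9*z)*3)+a)*((y*7)*((2*8)*(y+1)))) -> ((((9*z)*3)+a)*((y*7)*(16*(y+1))))
Fixed point: ((((9*z)*3)+a)*((y*7)*(16*(y+1))))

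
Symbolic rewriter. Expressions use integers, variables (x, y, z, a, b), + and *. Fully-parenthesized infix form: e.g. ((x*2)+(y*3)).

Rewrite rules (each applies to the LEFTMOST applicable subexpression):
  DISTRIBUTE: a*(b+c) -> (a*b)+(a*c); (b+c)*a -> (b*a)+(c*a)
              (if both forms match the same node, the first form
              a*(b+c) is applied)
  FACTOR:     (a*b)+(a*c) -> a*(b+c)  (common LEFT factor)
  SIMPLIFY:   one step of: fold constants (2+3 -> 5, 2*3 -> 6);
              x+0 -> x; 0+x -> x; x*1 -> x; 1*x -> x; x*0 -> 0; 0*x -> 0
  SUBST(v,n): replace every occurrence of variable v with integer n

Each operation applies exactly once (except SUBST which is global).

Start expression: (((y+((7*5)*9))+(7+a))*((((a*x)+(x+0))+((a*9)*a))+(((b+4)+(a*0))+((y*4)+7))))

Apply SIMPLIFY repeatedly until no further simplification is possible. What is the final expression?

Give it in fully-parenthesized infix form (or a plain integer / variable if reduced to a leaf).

Start: (((y+((7*5)*9))+(7+a))*((((a*x)+(x+0))+((a*9)*a))+(((b+4)+(a*0))+((y*4)+7))))
Step 1: at LLRL: (7*5) -> 35; overall: (((y+((7*5)*9))+(7+a))*((((a*x)+(x+0))+((a*9)*a))+(((b+4)+(a*0))+((y*4)+7)))) -> (((y+(35*9))+(7+a))*((((a*x)+(x+0))+((a*9)*a))+(((b+4)+(a*0))+((y*4)+7))))
Step 2: at LLR: (35*9) -> 315; overall: (((y+(35*9))+(7+a))*((((a*x)+(x+0))+((a*9)*a))+(((b+4)+(a*0))+((y*4)+7)))) -> (((y+315)+(7+a))*((((a*x)+(x+0))+((a*9)*a))+(((b+4)+(a*0))+((y*4)+7))))
Step 3: at RLLR: (x+0) -> x; overall: (((y+315)+(7+a))*((((a*x)+(x+0))+((a*9)*a))+(((b+4)+(a*0))+((y*4)+7)))) -> (((y+315)+(7+a))*((((a*x)+x)+((a*9)*a))+(((b+4)+(a*0))+((y*4)+7))))
Step 4: at RRLR: (a*0) -> 0; overall: (((y+315)+(7+a))*((((a*x)+x)+((a*9)*a))+(((b+4)+(a*0))+((y*4)+7)))) -> (((y+315)+(7+a))*((((a*x)+x)+((a*9)*a))+(((b+4)+0)+((y*4)+7))))
Step 5: at RRL: ((b+4)+0) -> (b+4); overall: (((y+315)+(7+a))*((((a*x)+x)+((a*9)*a))+(((b+4)+0)+((y*4)+7)))) -> (((y+315)+(7+a))*((((a*x)+x)+((a*9)*a))+((b+4)+((y*4)+7))))
Fixed point: (((y+315)+(7+a))*((((a*x)+x)+((a*9)*a))+((b+4)+((y*4)+7))))

Answer: (((y+315)+(7+a))*((((a*x)+x)+((a*9)*a))+((b+4)+((y*4)+7))))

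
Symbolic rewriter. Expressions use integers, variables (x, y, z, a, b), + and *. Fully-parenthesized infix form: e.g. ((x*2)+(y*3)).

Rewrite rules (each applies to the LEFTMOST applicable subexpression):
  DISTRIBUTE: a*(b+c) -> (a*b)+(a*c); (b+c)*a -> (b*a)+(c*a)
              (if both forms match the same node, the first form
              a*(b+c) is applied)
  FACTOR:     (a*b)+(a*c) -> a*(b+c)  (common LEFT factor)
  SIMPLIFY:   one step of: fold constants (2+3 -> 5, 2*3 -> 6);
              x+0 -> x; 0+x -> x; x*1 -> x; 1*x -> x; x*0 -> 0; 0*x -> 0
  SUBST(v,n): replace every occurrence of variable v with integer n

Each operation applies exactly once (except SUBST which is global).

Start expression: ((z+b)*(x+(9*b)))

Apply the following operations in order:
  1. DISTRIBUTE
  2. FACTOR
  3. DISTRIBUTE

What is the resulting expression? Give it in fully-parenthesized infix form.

Answer: (((z+b)*x)+((z+b)*(9*b)))

Derivation:
Start: ((z+b)*(x+(9*b)))
Apply DISTRIBUTE at root (target: ((z+b)*(x+(9*b)))): ((z+b)*(x+(9*b))) -> (((z+b)*x)+((z+b)*(9*b)))
Apply FACTOR at root (target: (((z+b)*x)+((z+b)*(9*b)))): (((z+b)*x)+((z+b)*(9*b))) -> ((z+b)*(x+(9*b)))
Apply DISTRIBUTE at root (target: ((z+b)*(x+(9*b)))): ((z+b)*(x+(9*b))) -> (((z+b)*x)+((z+b)*(9*b)))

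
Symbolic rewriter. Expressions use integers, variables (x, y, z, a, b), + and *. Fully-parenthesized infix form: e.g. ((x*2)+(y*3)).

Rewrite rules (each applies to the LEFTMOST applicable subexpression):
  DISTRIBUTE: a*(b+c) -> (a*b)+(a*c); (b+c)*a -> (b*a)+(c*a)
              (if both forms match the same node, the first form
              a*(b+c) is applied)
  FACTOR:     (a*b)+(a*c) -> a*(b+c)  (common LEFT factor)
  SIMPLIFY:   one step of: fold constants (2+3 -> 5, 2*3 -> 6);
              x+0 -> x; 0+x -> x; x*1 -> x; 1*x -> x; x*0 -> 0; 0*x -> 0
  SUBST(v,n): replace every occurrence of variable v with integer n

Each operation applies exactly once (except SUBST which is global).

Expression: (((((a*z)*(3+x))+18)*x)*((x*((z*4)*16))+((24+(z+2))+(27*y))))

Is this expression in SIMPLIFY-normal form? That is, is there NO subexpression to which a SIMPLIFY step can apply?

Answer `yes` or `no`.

Expression: (((((a*z)*(3+x))+18)*x)*((x*((z*4)*16))+((24+(z+2))+(27*y))))
Scanning for simplifiable subexpressions (pre-order)...
  at root: (((((a*z)*(3+x))+18)*x)*((x*((z*4)*16))+((24+(z+2))+(27*y)))) (not simplifiable)
  at L: ((((a*z)*(3+x))+18)*x) (not simplifiable)
  at LL: (((a*z)*(3+x))+18) (not simplifiable)
  at LLL: ((a*z)*(3+x)) (not simplifiable)
  at LLLL: (a*z) (not simplifiable)
  at LLLR: (3+x) (not simplifiable)
  at R: ((x*((z*4)*16))+((24+(z+2))+(27*y))) (not simplifiable)
  at RL: (x*((z*4)*16)) (not simplifiable)
  at RLR: ((z*4)*16) (not simplifiable)
  at RLRL: (z*4) (not simplifiable)
  at RR: ((24+(z+2))+(27*y)) (not simplifiable)
  at RRL: (24+(z+2)) (not simplifiable)
  at RRLR: (z+2) (not simplifiable)
  at RRR: (27*y) (not simplifiable)
Result: no simplifiable subexpression found -> normal form.

Answer: yes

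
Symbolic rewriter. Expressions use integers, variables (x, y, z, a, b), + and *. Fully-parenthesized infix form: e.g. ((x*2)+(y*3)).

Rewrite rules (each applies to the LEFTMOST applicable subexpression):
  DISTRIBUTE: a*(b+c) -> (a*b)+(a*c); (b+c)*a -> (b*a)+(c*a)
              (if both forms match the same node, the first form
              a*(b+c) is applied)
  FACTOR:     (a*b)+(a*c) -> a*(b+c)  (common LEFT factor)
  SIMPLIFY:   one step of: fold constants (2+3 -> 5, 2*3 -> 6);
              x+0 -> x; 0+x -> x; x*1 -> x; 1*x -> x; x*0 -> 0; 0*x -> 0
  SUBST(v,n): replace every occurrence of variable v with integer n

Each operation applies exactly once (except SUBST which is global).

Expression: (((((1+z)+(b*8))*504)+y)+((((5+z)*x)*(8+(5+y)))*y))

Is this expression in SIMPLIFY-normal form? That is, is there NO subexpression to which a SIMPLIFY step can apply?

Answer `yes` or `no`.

Answer: yes

Derivation:
Expression: (((((1+z)+(b*8))*504)+y)+((((5+z)*x)*(8+(5+y)))*y))
Scanning for simplifiable subexpressions (pre-order)...
  at root: (((((1+z)+(b*8))*504)+y)+((((5+z)*x)*(8+(5+y)))*y)) (not simplifiable)
  at L: ((((1+z)+(b*8))*504)+y) (not simplifiable)
  at LL: (((1+z)+(b*8))*504) (not simplifiable)
  at LLL: ((1+z)+(b*8)) (not simplifiable)
  at LLLL: (1+z) (not simplifiable)
  at LLLR: (b*8) (not simplifiable)
  at R: ((((5+z)*x)*(8+(5+y)))*y) (not simplifiable)
  at RL: (((5+z)*x)*(8+(5+y))) (not simplifiable)
  at RLL: ((5+z)*x) (not simplifiable)
  at RLLL: (5+z) (not simplifiable)
  at RLR: (8+(5+y)) (not simplifiable)
  at RLRR: (5+y) (not simplifiable)
Result: no simplifiable subexpression found -> normal form.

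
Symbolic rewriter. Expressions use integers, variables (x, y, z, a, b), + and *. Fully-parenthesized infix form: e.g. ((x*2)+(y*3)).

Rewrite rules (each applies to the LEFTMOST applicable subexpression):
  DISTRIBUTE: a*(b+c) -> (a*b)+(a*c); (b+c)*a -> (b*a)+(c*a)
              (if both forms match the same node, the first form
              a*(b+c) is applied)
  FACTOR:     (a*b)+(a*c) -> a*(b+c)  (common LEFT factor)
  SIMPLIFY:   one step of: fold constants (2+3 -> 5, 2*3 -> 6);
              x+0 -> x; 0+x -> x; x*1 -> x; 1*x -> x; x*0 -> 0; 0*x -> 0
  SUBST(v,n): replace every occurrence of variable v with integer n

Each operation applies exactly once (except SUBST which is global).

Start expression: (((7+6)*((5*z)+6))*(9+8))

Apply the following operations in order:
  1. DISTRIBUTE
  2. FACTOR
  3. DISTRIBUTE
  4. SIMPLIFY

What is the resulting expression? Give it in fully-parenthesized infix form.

Answer: (((13*((5*z)+6))*9)+(((7+6)*((5*z)+6))*8))

Derivation:
Start: (((7+6)*((5*z)+6))*(9+8))
Apply DISTRIBUTE at root (target: (((7+6)*((5*z)+6))*(9+8))): (((7+6)*((5*z)+6))*(9+8)) -> ((((7+6)*((5*z)+6))*9)+(((7+6)*((5*z)+6))*8))
Apply FACTOR at root (target: ((((7+6)*((5*z)+6))*9)+(((7+6)*((5*z)+6))*8))): ((((7+6)*((5*z)+6))*9)+(((7+6)*((5*z)+6))*8)) -> (((7+6)*((5*z)+6))*(9+8))
Apply DISTRIBUTE at root (target: (((7+6)*((5*z)+6))*(9+8))): (((7+6)*((5*z)+6))*(9+8)) -> ((((7+6)*((5*z)+6))*9)+(((7+6)*((5*z)+6))*8))
Apply SIMPLIFY at LLL (target: (7+6)): ((((7+6)*((5*z)+6))*9)+(((7+6)*((5*z)+6))*8)) -> (((13*((5*z)+6))*9)+(((7+6)*((5*z)+6))*8))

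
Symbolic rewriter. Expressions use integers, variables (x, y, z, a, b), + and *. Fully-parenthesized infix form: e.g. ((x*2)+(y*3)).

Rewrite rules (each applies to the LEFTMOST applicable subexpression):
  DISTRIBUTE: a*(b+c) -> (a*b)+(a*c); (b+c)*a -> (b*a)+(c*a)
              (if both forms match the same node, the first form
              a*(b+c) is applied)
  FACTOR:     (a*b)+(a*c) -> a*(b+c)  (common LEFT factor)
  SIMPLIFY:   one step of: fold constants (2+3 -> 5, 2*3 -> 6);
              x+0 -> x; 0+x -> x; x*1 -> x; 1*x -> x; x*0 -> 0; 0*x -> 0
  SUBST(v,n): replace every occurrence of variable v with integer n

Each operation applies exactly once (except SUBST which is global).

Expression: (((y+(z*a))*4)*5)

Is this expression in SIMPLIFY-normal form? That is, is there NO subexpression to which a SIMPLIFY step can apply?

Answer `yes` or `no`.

Answer: yes

Derivation:
Expression: (((y+(z*a))*4)*5)
Scanning for simplifiable subexpressions (pre-order)...
  at root: (((y+(z*a))*4)*5) (not simplifiable)
  at L: ((y+(z*a))*4) (not simplifiable)
  at LL: (y+(z*a)) (not simplifiable)
  at LLR: (z*a) (not simplifiable)
Result: no simplifiable subexpression found -> normal form.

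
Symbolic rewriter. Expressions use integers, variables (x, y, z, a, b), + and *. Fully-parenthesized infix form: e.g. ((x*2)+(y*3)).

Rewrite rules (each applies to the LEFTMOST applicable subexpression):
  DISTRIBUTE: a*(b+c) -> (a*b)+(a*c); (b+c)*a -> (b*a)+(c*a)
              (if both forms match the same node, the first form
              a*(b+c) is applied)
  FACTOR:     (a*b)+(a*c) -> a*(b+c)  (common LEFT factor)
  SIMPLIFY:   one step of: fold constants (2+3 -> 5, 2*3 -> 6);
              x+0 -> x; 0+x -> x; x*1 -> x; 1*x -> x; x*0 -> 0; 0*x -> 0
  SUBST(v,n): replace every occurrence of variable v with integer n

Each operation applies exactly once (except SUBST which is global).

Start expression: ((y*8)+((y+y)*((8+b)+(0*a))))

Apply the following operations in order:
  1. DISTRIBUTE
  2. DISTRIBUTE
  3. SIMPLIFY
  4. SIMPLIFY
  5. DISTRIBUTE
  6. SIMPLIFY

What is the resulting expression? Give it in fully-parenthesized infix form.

Start: ((y*8)+((y+y)*((8+b)+(0*a))))
Apply DISTRIBUTE at R (target: ((y+y)*((8+b)+(0*a)))): ((y*8)+((y+y)*((8+b)+(0*a)))) -> ((y*8)+(((y+y)*(8+b))+((y+y)*(0*a))))
Apply DISTRIBUTE at RL (target: ((y+y)*(8+b))): ((y*8)+(((y+y)*(8+b))+((y+y)*(0*a)))) -> ((y*8)+((((y+y)*8)+((y+y)*b))+((y+y)*(0*a))))
Apply SIMPLIFY at RRR (target: (0*a)): ((y*8)+((((y+y)*8)+((y+y)*b))+((y+y)*(0*a)))) -> ((y*8)+((((y+y)*8)+((y+y)*b))+((y+y)*0)))
Apply SIMPLIFY at RR (target: ((y+y)*0)): ((y*8)+((((y+y)*8)+((y+y)*b))+((y+y)*0))) -> ((y*8)+((((y+y)*8)+((y+y)*b))+0))
Apply DISTRIBUTE at RLL (target: ((y+y)*8)): ((y*8)+((((y+y)*8)+((y+y)*b))+0)) -> ((y*8)+((((y*8)+(y*8))+((y+y)*b))+0))
Apply SIMPLIFY at R (target: ((((y*8)+(y*8))+((y+y)*b))+0)): ((y*8)+((((y*8)+(y*8))+((y+y)*b))+0)) -> ((y*8)+(((y*8)+(y*8))+((y+y)*b)))

Answer: ((y*8)+(((y*8)+(y*8))+((y+y)*b)))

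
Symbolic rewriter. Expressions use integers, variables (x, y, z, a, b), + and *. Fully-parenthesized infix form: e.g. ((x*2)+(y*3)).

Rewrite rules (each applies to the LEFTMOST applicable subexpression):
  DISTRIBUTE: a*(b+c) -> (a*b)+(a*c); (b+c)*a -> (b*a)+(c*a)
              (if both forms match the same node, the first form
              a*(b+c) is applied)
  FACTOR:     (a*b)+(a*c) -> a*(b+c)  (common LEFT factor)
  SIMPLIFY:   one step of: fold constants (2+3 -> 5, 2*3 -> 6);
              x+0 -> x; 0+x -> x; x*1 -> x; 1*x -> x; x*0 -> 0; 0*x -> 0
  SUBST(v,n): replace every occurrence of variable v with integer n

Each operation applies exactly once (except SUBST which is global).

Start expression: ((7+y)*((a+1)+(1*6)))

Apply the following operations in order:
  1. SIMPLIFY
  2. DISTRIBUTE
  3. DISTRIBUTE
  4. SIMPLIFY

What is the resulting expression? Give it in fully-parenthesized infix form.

Answer: ((((7+y)*a)+(7+y))+((7+y)*6))

Derivation:
Start: ((7+y)*((a+1)+(1*6)))
Apply SIMPLIFY at RR (target: (1*6)): ((7+y)*((a+1)+(1*6))) -> ((7+y)*((a+1)+6))
Apply DISTRIBUTE at root (target: ((7+y)*((a+1)+6))): ((7+y)*((a+1)+6)) -> (((7+y)*(a+1))+((7+y)*6))
Apply DISTRIBUTE at L (target: ((7+y)*(a+1))): (((7+y)*(a+1))+((7+y)*6)) -> ((((7+y)*a)+((7+y)*1))+((7+y)*6))
Apply SIMPLIFY at LR (target: ((7+y)*1)): ((((7+y)*a)+((7+y)*1))+((7+y)*6)) -> ((((7+y)*a)+(7+y))+((7+y)*6))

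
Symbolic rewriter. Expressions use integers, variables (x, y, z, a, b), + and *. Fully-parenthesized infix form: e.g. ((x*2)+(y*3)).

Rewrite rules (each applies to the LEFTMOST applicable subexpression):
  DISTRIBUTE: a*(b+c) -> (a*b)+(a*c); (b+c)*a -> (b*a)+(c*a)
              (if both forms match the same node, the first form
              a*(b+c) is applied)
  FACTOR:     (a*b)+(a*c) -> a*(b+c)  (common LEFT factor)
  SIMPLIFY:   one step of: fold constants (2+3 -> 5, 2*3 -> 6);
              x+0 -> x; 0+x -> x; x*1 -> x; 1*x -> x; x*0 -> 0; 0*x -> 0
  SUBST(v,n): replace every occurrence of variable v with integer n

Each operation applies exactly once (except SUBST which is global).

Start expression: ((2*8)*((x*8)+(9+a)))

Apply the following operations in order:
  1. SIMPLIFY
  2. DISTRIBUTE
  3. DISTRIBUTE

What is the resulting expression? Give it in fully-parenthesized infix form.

Start: ((2*8)*((x*8)+(9+a)))
Apply SIMPLIFY at L (target: (2*8)): ((2*8)*((x*8)+(9+a))) -> (16*((x*8)+(9+a)))
Apply DISTRIBUTE at root (target: (16*((x*8)+(9+a)))): (16*((x*8)+(9+a))) -> ((16*(x*8))+(16*(9+a)))
Apply DISTRIBUTE at R (target: (16*(9+a))): ((16*(x*8))+(16*(9+a))) -> ((16*(x*8))+((16*9)+(16*a)))

Answer: ((16*(x*8))+((16*9)+(16*a)))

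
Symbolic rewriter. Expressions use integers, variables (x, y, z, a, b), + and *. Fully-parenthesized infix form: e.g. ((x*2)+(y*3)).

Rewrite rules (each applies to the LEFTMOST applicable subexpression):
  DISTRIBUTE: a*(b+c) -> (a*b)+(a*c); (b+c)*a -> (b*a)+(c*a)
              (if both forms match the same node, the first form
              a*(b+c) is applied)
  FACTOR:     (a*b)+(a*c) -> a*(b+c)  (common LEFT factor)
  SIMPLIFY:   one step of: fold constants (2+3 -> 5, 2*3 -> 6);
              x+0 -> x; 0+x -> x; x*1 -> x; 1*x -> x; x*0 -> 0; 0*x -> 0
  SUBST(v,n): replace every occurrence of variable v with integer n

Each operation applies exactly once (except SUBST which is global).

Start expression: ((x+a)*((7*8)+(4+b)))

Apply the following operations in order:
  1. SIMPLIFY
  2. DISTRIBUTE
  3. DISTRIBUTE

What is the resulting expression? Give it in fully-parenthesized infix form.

Start: ((x+a)*((7*8)+(4+b)))
Apply SIMPLIFY at RL (target: (7*8)): ((x+a)*((7*8)+(4+b))) -> ((x+a)*(56+(4+b)))
Apply DISTRIBUTE at root (target: ((x+a)*(56+(4+b)))): ((x+a)*(56+(4+b))) -> (((x+a)*56)+((x+a)*(4+b)))
Apply DISTRIBUTE at L (target: ((x+a)*56)): (((x+a)*56)+((x+a)*(4+b))) -> (((x*56)+(a*56))+((x+a)*(4+b)))

Answer: (((x*56)+(a*56))+((x+a)*(4+b)))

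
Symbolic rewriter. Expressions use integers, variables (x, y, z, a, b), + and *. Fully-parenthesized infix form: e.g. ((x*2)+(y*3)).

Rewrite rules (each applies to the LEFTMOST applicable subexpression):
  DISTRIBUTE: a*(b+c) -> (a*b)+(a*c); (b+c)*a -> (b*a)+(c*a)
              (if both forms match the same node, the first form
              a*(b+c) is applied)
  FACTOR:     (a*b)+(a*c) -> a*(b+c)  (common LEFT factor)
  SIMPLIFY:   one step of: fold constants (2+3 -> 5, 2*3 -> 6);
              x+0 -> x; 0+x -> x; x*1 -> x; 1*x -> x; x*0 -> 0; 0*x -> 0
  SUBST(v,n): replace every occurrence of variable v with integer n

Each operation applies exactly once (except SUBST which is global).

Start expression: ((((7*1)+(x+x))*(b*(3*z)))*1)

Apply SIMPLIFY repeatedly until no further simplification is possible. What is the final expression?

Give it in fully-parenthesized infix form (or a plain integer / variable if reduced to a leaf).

Answer: ((7+(x+x))*(b*(3*z)))

Derivation:
Start: ((((7*1)+(x+x))*(b*(3*z)))*1)
Step 1: at root: ((((7*1)+(x+x))*(b*(3*z)))*1) -> (((7*1)+(x+x))*(b*(3*z))); overall: ((((7*1)+(x+x))*(b*(3*z)))*1) -> (((7*1)+(x+x))*(b*(3*z)))
Step 2: at LL: (7*1) -> 7; overall: (((7*1)+(x+x))*(b*(3*z))) -> ((7+(x+x))*(b*(3*z)))
Fixed point: ((7+(x+x))*(b*(3*z)))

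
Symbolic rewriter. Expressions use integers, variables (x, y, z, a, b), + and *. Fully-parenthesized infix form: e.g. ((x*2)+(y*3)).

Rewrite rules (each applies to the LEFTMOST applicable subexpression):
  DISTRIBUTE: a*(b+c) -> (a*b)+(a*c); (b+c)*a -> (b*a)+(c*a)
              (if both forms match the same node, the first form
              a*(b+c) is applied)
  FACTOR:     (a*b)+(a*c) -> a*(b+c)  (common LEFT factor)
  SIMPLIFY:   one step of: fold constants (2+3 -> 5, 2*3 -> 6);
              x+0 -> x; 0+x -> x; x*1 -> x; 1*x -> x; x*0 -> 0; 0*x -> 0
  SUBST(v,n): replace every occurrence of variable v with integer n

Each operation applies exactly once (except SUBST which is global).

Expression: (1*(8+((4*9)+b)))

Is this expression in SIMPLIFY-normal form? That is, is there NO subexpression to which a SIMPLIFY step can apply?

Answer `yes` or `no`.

Answer: no

Derivation:
Expression: (1*(8+((4*9)+b)))
Scanning for simplifiable subexpressions (pre-order)...
  at root: (1*(8+((4*9)+b))) (SIMPLIFIABLE)
  at R: (8+((4*9)+b)) (not simplifiable)
  at RR: ((4*9)+b) (not simplifiable)
  at RRL: (4*9) (SIMPLIFIABLE)
Found simplifiable subexpr at path root: (1*(8+((4*9)+b)))
One SIMPLIFY step would give: (8+((4*9)+b))
-> NOT in normal form.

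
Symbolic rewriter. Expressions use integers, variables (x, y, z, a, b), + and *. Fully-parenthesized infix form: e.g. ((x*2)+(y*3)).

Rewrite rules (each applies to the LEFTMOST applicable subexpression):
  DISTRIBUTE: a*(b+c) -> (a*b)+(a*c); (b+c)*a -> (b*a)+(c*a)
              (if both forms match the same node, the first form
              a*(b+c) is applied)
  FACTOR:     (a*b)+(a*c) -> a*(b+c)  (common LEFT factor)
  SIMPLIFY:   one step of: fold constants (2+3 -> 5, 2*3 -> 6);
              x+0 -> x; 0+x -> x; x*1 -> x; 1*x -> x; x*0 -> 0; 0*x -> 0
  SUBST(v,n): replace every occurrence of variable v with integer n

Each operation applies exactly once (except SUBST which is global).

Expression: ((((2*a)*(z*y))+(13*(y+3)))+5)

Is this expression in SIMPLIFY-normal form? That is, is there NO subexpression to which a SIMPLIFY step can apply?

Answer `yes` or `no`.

Answer: yes

Derivation:
Expression: ((((2*a)*(z*y))+(13*(y+3)))+5)
Scanning for simplifiable subexpressions (pre-order)...
  at root: ((((2*a)*(z*y))+(13*(y+3)))+5) (not simplifiable)
  at L: (((2*a)*(z*y))+(13*(y+3))) (not simplifiable)
  at LL: ((2*a)*(z*y)) (not simplifiable)
  at LLL: (2*a) (not simplifiable)
  at LLR: (z*y) (not simplifiable)
  at LR: (13*(y+3)) (not simplifiable)
  at LRR: (y+3) (not simplifiable)
Result: no simplifiable subexpression found -> normal form.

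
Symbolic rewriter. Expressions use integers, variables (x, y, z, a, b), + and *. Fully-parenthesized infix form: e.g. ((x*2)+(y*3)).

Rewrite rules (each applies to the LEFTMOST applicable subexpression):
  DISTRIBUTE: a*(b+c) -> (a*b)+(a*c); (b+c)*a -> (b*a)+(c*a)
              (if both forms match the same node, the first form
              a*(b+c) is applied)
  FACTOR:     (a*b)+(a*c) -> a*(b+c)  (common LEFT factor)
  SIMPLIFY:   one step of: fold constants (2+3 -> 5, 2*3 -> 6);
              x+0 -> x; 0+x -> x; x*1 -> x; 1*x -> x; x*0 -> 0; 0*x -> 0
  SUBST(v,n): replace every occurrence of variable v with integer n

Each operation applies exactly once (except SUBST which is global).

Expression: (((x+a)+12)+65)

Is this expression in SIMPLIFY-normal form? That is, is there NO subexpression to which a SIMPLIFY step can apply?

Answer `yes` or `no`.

Answer: yes

Derivation:
Expression: (((x+a)+12)+65)
Scanning for simplifiable subexpressions (pre-order)...
  at root: (((x+a)+12)+65) (not simplifiable)
  at L: ((x+a)+12) (not simplifiable)
  at LL: (x+a) (not simplifiable)
Result: no simplifiable subexpression found -> normal form.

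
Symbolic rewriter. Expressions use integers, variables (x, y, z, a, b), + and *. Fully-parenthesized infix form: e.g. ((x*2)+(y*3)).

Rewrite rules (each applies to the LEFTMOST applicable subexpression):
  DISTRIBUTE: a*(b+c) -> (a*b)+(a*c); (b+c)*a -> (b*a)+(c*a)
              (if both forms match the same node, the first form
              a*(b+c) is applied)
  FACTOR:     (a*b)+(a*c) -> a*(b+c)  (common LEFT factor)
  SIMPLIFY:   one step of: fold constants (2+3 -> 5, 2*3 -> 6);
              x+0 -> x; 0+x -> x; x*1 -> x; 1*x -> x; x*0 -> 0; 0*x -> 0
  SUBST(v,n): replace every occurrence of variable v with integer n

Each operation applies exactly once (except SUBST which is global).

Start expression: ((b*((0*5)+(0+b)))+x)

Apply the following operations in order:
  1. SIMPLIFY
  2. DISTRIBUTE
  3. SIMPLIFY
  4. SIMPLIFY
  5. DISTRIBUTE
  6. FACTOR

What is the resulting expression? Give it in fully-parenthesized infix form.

Answer: ((b*(0+b))+x)

Derivation:
Start: ((b*((0*5)+(0+b)))+x)
Apply SIMPLIFY at LRL (target: (0*5)): ((b*((0*5)+(0+b)))+x) -> ((b*(0+(0+b)))+x)
Apply DISTRIBUTE at L (target: (b*(0+(0+b)))): ((b*(0+(0+b)))+x) -> (((b*0)+(b*(0+b)))+x)
Apply SIMPLIFY at LL (target: (b*0)): (((b*0)+(b*(0+b)))+x) -> ((0+(b*(0+b)))+x)
Apply SIMPLIFY at L (target: (0+(b*(0+b)))): ((0+(b*(0+b)))+x) -> ((b*(0+b))+x)
Apply DISTRIBUTE at L (target: (b*(0+b))): ((b*(0+b))+x) -> (((b*0)+(b*b))+x)
Apply FACTOR at L (target: ((b*0)+(b*b))): (((b*0)+(b*b))+x) -> ((b*(0+b))+x)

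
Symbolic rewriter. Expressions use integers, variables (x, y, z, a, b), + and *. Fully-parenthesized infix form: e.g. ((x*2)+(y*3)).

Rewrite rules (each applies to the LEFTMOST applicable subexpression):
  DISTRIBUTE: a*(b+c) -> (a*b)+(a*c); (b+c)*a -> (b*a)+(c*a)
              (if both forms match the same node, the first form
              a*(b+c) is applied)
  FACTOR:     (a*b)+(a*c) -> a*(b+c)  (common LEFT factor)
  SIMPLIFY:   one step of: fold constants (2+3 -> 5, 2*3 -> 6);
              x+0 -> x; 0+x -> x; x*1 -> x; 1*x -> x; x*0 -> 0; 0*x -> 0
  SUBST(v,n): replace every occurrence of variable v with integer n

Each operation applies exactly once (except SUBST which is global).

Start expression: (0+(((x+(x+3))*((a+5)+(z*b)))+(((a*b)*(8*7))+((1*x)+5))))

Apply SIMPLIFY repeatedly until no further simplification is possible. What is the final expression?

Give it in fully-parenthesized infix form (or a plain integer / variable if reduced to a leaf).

Start: (0+(((x+(x+3))*((a+5)+(z*b)))+(((a*b)*(8*7))+((1*x)+5))))
Step 1: at root: (0+(((x+(x+3))*((a+5)+(z*b)))+(((a*b)*(8*7))+((1*x)+5)))) -> (((x+(x+3))*((a+5)+(z*b)))+(((a*b)*(8*7))+((1*x)+5))); overall: (0+(((x+(x+3))*((a+5)+(z*b)))+(((a*b)*(8*7))+((1*x)+5)))) -> (((x+(x+3))*((a+5)+(z*b)))+(((a*b)*(8*7))+((1*x)+5)))
Step 2: at RLR: (8*7) -> 56; overall: (((x+(x+3))*((a+5)+(z*b)))+(((a*b)*(8*7))+((1*x)+5))) -> (((x+(x+3))*((a+5)+(z*b)))+(((a*b)*56)+((1*x)+5)))
Step 3: at RRL: (1*x) -> x; overall: (((x+(x+3))*((a+5)+(z*b)))+(((a*b)*56)+((1*x)+5))) -> (((x+(x+3))*((a+5)+(z*b)))+(((a*b)*56)+(x+5)))
Fixed point: (((x+(x+3))*((a+5)+(z*b)))+(((a*b)*56)+(x+5)))

Answer: (((x+(x+3))*((a+5)+(z*b)))+(((a*b)*56)+(x+5)))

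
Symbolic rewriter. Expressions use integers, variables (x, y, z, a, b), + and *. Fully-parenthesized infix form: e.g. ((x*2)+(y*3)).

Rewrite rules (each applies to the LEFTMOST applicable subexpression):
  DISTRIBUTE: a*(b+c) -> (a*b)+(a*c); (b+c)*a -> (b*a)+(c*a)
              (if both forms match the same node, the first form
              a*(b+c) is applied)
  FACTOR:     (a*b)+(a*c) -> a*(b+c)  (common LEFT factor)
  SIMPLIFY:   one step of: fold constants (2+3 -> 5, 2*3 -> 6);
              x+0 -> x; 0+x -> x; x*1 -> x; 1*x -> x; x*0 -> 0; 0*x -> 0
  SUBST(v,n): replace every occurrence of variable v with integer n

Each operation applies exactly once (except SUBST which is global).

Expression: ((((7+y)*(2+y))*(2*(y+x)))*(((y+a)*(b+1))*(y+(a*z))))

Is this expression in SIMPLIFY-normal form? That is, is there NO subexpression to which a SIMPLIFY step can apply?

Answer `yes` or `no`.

Expression: ((((7+y)*(2+y))*(2*(y+x)))*(((y+a)*(b+1))*(y+(a*z))))
Scanning for simplifiable subexpressions (pre-order)...
  at root: ((((7+y)*(2+y))*(2*(y+x)))*(((y+a)*(b+1))*(y+(a*z)))) (not simplifiable)
  at L: (((7+y)*(2+y))*(2*(y+x))) (not simplifiable)
  at LL: ((7+y)*(2+y)) (not simplifiable)
  at LLL: (7+y) (not simplifiable)
  at LLR: (2+y) (not simplifiable)
  at LR: (2*(y+x)) (not simplifiable)
  at LRR: (y+x) (not simplifiable)
  at R: (((y+a)*(b+1))*(y+(a*z))) (not simplifiable)
  at RL: ((y+a)*(b+1)) (not simplifiable)
  at RLL: (y+a) (not simplifiable)
  at RLR: (b+1) (not simplifiable)
  at RR: (y+(a*z)) (not simplifiable)
  at RRR: (a*z) (not simplifiable)
Result: no simplifiable subexpression found -> normal form.

Answer: yes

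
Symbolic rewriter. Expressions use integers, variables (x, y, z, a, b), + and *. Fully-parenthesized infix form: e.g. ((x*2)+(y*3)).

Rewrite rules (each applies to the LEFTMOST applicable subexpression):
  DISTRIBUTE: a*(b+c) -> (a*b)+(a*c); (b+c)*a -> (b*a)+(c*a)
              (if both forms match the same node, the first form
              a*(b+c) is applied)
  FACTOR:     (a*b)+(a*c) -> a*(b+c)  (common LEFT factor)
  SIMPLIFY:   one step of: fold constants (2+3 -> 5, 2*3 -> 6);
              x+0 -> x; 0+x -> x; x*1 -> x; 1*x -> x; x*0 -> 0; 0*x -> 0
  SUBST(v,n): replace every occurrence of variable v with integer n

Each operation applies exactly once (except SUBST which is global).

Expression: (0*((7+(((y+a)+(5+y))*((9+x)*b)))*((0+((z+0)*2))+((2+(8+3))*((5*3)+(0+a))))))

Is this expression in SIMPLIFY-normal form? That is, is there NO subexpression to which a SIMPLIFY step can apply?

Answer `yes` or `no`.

Expression: (0*((7+(((y+a)+(5+y))*((9+x)*b)))*((0+((z+0)*2))+((2+(8+3))*((5*3)+(0+a))))))
Scanning for simplifiable subexpressions (pre-order)...
  at root: (0*((7+(((y+a)+(5+y))*((9+x)*b)))*((0+((z+0)*2))+((2+(8+3))*((5*3)+(0+a)))))) (SIMPLIFIABLE)
  at R: ((7+(((y+a)+(5+y))*((9+x)*b)))*((0+((z+0)*2))+((2+(8+3))*((5*3)+(0+a))))) (not simplifiable)
  at RL: (7+(((y+a)+(5+y))*((9+x)*b))) (not simplifiable)
  at RLR: (((y+a)+(5+y))*((9+x)*b)) (not simplifiable)
  at RLRL: ((y+a)+(5+y)) (not simplifiable)
  at RLRLL: (y+a) (not simplifiable)
  at RLRLR: (5+y) (not simplifiable)
  at RLRR: ((9+x)*b) (not simplifiable)
  at RLRRL: (9+x) (not simplifiable)
  at RR: ((0+((z+0)*2))+((2+(8+3))*((5*3)+(0+a)))) (not simplifiable)
  at RRL: (0+((z+0)*2)) (SIMPLIFIABLE)
  at RRLR: ((z+0)*2) (not simplifiable)
  at RRLRL: (z+0) (SIMPLIFIABLE)
  at RRR: ((2+(8+3))*((5*3)+(0+a))) (not simplifiable)
  at RRRL: (2+(8+3)) (not simplifiable)
  at RRRLR: (8+3) (SIMPLIFIABLE)
  at RRRR: ((5*3)+(0+a)) (not simplifiable)
  at RRRRL: (5*3) (SIMPLIFIABLE)
  at RRRRR: (0+a) (SIMPLIFIABLE)
Found simplifiable subexpr at path root: (0*((7+(((y+a)+(5+y))*((9+x)*b)))*((0+((z+0)*2))+((2+(8+3))*((5*3)+(0+a))))))
One SIMPLIFY step would give: 0
-> NOT in normal form.

Answer: no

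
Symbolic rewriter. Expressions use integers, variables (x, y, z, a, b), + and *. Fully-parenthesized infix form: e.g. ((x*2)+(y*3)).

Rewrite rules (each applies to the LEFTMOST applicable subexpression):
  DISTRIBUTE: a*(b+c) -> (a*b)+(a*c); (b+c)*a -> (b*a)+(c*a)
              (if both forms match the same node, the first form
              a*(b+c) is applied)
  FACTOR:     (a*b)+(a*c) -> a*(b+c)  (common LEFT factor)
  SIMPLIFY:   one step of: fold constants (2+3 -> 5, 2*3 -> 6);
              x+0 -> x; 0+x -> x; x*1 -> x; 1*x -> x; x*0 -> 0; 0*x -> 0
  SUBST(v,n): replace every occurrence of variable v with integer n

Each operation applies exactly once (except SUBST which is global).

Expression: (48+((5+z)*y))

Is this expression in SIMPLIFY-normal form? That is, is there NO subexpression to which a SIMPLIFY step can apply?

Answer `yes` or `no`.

Expression: (48+((5+z)*y))
Scanning for simplifiable subexpressions (pre-order)...
  at root: (48+((5+z)*y)) (not simplifiable)
  at R: ((5+z)*y) (not simplifiable)
  at RL: (5+z) (not simplifiable)
Result: no simplifiable subexpression found -> normal form.

Answer: yes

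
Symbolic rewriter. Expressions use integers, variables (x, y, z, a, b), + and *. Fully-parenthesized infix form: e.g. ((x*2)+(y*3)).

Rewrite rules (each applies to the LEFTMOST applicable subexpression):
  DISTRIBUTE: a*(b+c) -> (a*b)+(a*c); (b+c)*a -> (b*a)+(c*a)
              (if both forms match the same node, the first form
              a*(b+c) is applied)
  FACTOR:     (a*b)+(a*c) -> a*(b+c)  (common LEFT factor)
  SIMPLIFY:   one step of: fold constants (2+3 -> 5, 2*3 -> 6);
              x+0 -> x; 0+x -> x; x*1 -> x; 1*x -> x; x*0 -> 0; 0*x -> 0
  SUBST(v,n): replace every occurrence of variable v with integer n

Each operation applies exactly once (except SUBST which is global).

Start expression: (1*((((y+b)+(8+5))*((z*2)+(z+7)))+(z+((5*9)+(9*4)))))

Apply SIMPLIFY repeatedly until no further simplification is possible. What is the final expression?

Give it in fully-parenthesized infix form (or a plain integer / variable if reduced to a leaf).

Start: (1*((((y+b)+(8+5))*((z*2)+(z+7)))+(z+((5*9)+(9*4)))))
Step 1: at root: (1*((((y+b)+(8+5))*((z*2)+(z+7)))+(z+((5*9)+(9*4))))) -> ((((y+b)+(8+5))*((z*2)+(z+7)))+(z+((5*9)+(9*4)))); overall: (1*((((y+b)+(8+5))*((z*2)+(z+7)))+(z+((5*9)+(9*4))))) -> ((((y+b)+(8+5))*((z*2)+(z+7)))+(z+((5*9)+(9*4))))
Step 2: at LLR: (8+5) -> 13; overall: ((((y+b)+(8+5))*((z*2)+(z+7)))+(z+((5*9)+(9*4)))) -> ((((y+b)+13)*((z*2)+(z+7)))+(z+((5*9)+(9*4))))
Step 3: at RRL: (5*9) -> 45; overall: ((((y+b)+13)*((z*2)+(z+7)))+(z+((5*9)+(9*4)))) -> ((((y+b)+13)*((z*2)+(z+7)))+(z+(45+(9*4))))
Step 4: at RRR: (9*4) -> 36; overall: ((((y+b)+13)*((z*2)+(z+7)))+(z+(45+(9*4)))) -> ((((y+b)+13)*((z*2)+(z+7)))+(z+(45+36)))
Step 5: at RR: (45+36) -> 81; overall: ((((y+b)+13)*((z*2)+(z+7)))+(z+(45+36))) -> ((((y+b)+13)*((z*2)+(z+7)))+(z+81))
Fixed point: ((((y+b)+13)*((z*2)+(z+7)))+(z+81))

Answer: ((((y+b)+13)*((z*2)+(z+7)))+(z+81))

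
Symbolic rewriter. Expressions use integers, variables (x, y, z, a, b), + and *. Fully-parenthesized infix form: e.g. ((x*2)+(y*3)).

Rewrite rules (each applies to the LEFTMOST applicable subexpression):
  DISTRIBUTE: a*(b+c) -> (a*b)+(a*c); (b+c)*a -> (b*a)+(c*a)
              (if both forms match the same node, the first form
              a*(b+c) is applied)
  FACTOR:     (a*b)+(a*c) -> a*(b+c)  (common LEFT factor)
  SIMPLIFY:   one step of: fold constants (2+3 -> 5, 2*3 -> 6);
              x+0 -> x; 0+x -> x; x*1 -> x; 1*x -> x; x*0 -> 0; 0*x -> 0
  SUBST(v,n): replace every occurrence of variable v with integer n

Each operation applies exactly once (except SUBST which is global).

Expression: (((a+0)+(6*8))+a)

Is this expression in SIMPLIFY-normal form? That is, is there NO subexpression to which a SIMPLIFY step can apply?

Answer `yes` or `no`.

Answer: no

Derivation:
Expression: (((a+0)+(6*8))+a)
Scanning for simplifiable subexpressions (pre-order)...
  at root: (((a+0)+(6*8))+a) (not simplifiable)
  at L: ((a+0)+(6*8)) (not simplifiable)
  at LL: (a+0) (SIMPLIFIABLE)
  at LR: (6*8) (SIMPLIFIABLE)
Found simplifiable subexpr at path LL: (a+0)
One SIMPLIFY step would give: ((a+(6*8))+a)
-> NOT in normal form.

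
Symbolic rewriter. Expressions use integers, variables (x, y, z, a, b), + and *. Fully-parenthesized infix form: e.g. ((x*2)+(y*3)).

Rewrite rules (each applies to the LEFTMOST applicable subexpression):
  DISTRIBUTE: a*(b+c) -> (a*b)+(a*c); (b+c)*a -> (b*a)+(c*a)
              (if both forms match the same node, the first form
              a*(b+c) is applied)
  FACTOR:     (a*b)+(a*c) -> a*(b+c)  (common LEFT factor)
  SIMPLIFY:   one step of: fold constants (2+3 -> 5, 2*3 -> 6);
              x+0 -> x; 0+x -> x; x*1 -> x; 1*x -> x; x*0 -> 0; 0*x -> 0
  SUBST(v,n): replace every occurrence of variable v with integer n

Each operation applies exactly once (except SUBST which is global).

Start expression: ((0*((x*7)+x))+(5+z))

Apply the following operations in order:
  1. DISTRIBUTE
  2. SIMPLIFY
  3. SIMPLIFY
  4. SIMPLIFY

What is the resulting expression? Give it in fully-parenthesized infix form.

Answer: (0+(5+z))

Derivation:
Start: ((0*((x*7)+x))+(5+z))
Apply DISTRIBUTE at L (target: (0*((x*7)+x))): ((0*((x*7)+x))+(5+z)) -> (((0*(x*7))+(0*x))+(5+z))
Apply SIMPLIFY at LL (target: (0*(x*7))): (((0*(x*7))+(0*x))+(5+z)) -> ((0+(0*x))+(5+z))
Apply SIMPLIFY at L (target: (0+(0*x))): ((0+(0*x))+(5+z)) -> ((0*x)+(5+z))
Apply SIMPLIFY at L (target: (0*x)): ((0*x)+(5+z)) -> (0+(5+z))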